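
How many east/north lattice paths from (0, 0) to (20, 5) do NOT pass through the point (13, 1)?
Number of paths = 48510

Total paths from (0, 0) to (20, 5): C(25, 20) = 53130. Paths through (13, 1): (paths (0, 0) → (13, 1)) × (paths (13, 1) → (20, 5)) = C(14, 13) · C(11, 7) = 14 · 330 = 4620. Avoidance count = 53130 − 4620 = 48510.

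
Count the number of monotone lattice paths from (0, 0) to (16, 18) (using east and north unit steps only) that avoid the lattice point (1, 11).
Number of paths = 2201914902

Total paths from (0, 0) to (16, 18): C(34, 16) = 2203961430. Paths through (1, 11): (paths (0, 0) → (1, 11)) × (paths (1, 11) → (16, 18)) = C(12, 1) · C(22, 15) = 12 · 170544 = 2046528. Avoidance count = 2203961430 − 2046528 = 2201914902.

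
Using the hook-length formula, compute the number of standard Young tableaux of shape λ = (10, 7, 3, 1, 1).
# SYT of shape (10, 7, 3, 1, 1) = 359165664

Hook-length formula: f^λ = n! / Π hook(c), product over all cells c of the Young diagram. For λ = (10, 7, 3, 1, 1), n = 22 boxes. Hook lengths by row (left-to-right, top-to-bottom): [14, 11, 10, 8, 7, 6, 5, 3, 2, 1]; [10, 7, 6, 4, 3, 2, 1]; [5, 2, 1]; [2]; [1]. Product of hooks = 3129477120000. So f^λ = 22! / 3129477120000 = 1124000727777607680000 / 3129477120000 = 359165664.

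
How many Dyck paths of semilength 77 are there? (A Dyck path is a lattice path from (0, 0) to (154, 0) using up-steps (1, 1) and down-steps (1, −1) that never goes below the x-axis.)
C_77 = 18793142726809884575211361279087545193250040

These Dyck paths are counted by the Catalan number C_n = (1/(n + 1)) · C(2n, n). For n = 77: C_77 = (1/78) · C(154, 77) = 1465865132691170996866486179768828525073503120/78 = 18793142726809884575211361279087545193250040.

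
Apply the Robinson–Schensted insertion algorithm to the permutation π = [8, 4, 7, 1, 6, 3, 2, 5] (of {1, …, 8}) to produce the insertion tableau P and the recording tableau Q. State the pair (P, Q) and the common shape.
P = [1, 2, 5] / [3, 6] / [4] / [7] / [8];  Q = [1, 3, 8] / [2, 5] / [4] / [6] / [7];  common shape = (3, 2, 1, 1, 1)

Row-insert the values π_1, π_2, … into P one at a time, bumping the leftmost entry strictly greater than the inserted value down to the next row. The recording tableau Q records, in position (i, j), the step at which that cell was added to P.
  Insert 8 (step 1): P = [8];  Q = [1]
  Insert 4 (step 2): P = [4] / [8];  Q = [1] / [2]
  Insert 7 (step 3): P = [4, 7] / [8];  Q = [1, 3] / [2]
  Insert 1 (step 4): P = [1, 7] / [4] / [8];  Q = [1, 3] / [2] / [4]
  Insert 6 (step 5): P = [1, 6] / [4, 7] / [8];  Q = [1, 3] / [2, 5] / [4]
  Insert 3 (step 6): P = [1, 3] / [4, 6] / [7] / [8];  Q = [1, 3] / [2, 5] / [4] / [6]
  Insert 2 (step 7): P = [1, 2] / [3, 6] / [4] / [7] / [8];  Q = [1, 3] / [2, 5] / [4] / [6] / [7]
  Insert 5 (step 8): P = [1, 2, 5] / [3, 6] / [4] / [7] / [8];  Q = [1, 3, 8] / [2, 5] / [4] / [6] / [7]
Final shape: (3, 2, 1, 1, 1).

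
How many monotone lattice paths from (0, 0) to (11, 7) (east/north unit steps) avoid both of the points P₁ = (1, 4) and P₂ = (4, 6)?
Number of paths = 29114

Inclusion–exclusion. Total paths: C(18, 11) = 31824. Through P₁: C(5, 1)·C(13, 10) = 1430. Through P₂: C(10, 4)·C(8, 7) = 1680. Since P₁ is strictly southwest of P₂, a monotone path through both must visit P₁ then P₂; paths through both = C(5, 1)·C(5, 3)·C(8, 7) = 400. Avoid both = 31824 − 1430 − 1680 + 400 = 29114.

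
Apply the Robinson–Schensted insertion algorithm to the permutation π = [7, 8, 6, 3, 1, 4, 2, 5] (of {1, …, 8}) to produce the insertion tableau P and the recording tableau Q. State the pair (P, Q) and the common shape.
P = [1, 2, 5] / [3, 4] / [6, 8] / [7];  Q = [1, 2, 8] / [3, 6] / [4, 7] / [5];  common shape = (3, 2, 2, 1)

Row-insert the values π_1, π_2, … into P one at a time, bumping the leftmost entry strictly greater than the inserted value down to the next row. The recording tableau Q records, in position (i, j), the step at which that cell was added to P.
  Insert 7 (step 1): P = [7];  Q = [1]
  Insert 8 (step 2): P = [7, 8];  Q = [1, 2]
  Insert 6 (step 3): P = [6, 8] / [7];  Q = [1, 2] / [3]
  Insert 3 (step 4): P = [3, 8] / [6] / [7];  Q = [1, 2] / [3] / [4]
  Insert 1 (step 5): P = [1, 8] / [3] / [6] / [7];  Q = [1, 2] / [3] / [4] / [5]
  Insert 4 (step 6): P = [1, 4] / [3, 8] / [6] / [7];  Q = [1, 2] / [3, 6] / [4] / [5]
  Insert 2 (step 7): P = [1, 2] / [3, 4] / [6, 8] / [7];  Q = [1, 2] / [3, 6] / [4, 7] / [5]
  Insert 5 (step 8): P = [1, 2, 5] / [3, 4] / [6, 8] / [7];  Q = [1, 2, 8] / [3, 6] / [4, 7] / [5]
Final shape: (3, 2, 2, 1).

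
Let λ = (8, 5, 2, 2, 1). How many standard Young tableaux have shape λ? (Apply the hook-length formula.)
# SYT of shape (8, 5, 2, 2, 1) = 6126120

Hook-length formula: f^λ = n! / Π hook(c), product over all cells c of the Young diagram. For λ = (8, 5, 2, 2, 1), n = 18 boxes. Hook lengths by row (left-to-right, top-to-bottom): [12, 10, 7, 6, 5, 3, 2, 1]; [8, 6, 3, 2, 1]; [4, 2]; [3, 1]; [1]. Product of hooks = 1045094400. So f^λ = 18! / 1045094400 = 6402373705728000 / 1045094400 = 6126120.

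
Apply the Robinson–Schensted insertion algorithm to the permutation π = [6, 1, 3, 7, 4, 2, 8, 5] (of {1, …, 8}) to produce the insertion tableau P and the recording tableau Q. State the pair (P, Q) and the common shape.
P = [1, 2, 4, 5] / [3, 7, 8] / [6];  Q = [1, 3, 4, 7] / [2, 5, 8] / [6];  common shape = (4, 3, 1)

Row-insert the values π_1, π_2, … into P one at a time, bumping the leftmost entry strictly greater than the inserted value down to the next row. The recording tableau Q records, in position (i, j), the step at which that cell was added to P.
  Insert 6 (step 1): P = [6];  Q = [1]
  Insert 1 (step 2): P = [1] / [6];  Q = [1] / [2]
  Insert 3 (step 3): P = [1, 3] / [6];  Q = [1, 3] / [2]
  Insert 7 (step 4): P = [1, 3, 7] / [6];  Q = [1, 3, 4] / [2]
  Insert 4 (step 5): P = [1, 3, 4] / [6, 7];  Q = [1, 3, 4] / [2, 5]
  Insert 2 (step 6): P = [1, 2, 4] / [3, 7] / [6];  Q = [1, 3, 4] / [2, 5] / [6]
  Insert 8 (step 7): P = [1, 2, 4, 8] / [3, 7] / [6];  Q = [1, 3, 4, 7] / [2, 5] / [6]
  Insert 5 (step 8): P = [1, 2, 4, 5] / [3, 7, 8] / [6];  Q = [1, 3, 4, 7] / [2, 5, 8] / [6]
Final shape: (4, 3, 1).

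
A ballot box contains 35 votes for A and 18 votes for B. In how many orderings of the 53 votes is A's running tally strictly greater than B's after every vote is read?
Strict-lead orderings = 20726389004230

Total orderings of the 53 votes with 35 for A: C(53, 35) = 64617565719070. By the Bertrand ballot formula (Cycle Lemma / reflection principle), the number of orderings in which A is strictly ahead of B throughout is (p − q)/(p + q) · C(p + q, p) = (35 − 18)/(35 + 18) · 64617565719070 = 20726389004230.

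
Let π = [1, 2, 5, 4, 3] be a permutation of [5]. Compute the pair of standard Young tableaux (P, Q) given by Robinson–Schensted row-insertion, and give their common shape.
P = [1, 2, 3] / [4] / [5];  Q = [1, 2, 3] / [4] / [5];  common shape = (3, 1, 1)

Row-insert the values π_1, π_2, … into P one at a time, bumping the leftmost entry strictly greater than the inserted value down to the next row. The recording tableau Q records, in position (i, j), the step at which that cell was added to P.
  Insert 1 (step 1): P = [1];  Q = [1]
  Insert 2 (step 2): P = [1, 2];  Q = [1, 2]
  Insert 5 (step 3): P = [1, 2, 5];  Q = [1, 2, 3]
  Insert 4 (step 4): P = [1, 2, 4] / [5];  Q = [1, 2, 3] / [4]
  Insert 3 (step 5): P = [1, 2, 3] / [4] / [5];  Q = [1, 2, 3] / [4] / [5]
Final shape: (3, 1, 1).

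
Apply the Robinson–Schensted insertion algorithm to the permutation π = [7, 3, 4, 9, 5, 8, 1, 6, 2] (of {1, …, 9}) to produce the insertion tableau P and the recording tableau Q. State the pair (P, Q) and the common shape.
P = [1, 2, 5, 6] / [3, 4] / [7, 8] / [9];  Q = [1, 3, 4, 6] / [2, 5] / [7, 8] / [9];  common shape = (4, 2, 2, 1)

Row-insert the values π_1, π_2, … into P one at a time, bumping the leftmost entry strictly greater than the inserted value down to the next row. The recording tableau Q records, in position (i, j), the step at which that cell was added to P.
  Insert 7 (step 1): P = [7];  Q = [1]
  Insert 3 (step 2): P = [3] / [7];  Q = [1] / [2]
  Insert 4 (step 3): P = [3, 4] / [7];  Q = [1, 3] / [2]
  Insert 9 (step 4): P = [3, 4, 9] / [7];  Q = [1, 3, 4] / [2]
  Insert 5 (step 5): P = [3, 4, 5] / [7, 9];  Q = [1, 3, 4] / [2, 5]
  Insert 8 (step 6): P = [3, 4, 5, 8] / [7, 9];  Q = [1, 3, 4, 6] / [2, 5]
  Insert 1 (step 7): P = [1, 4, 5, 8] / [3, 9] / [7];  Q = [1, 3, 4, 6] / [2, 5] / [7]
  Insert 6 (step 8): P = [1, 4, 5, 6] / [3, 8] / [7, 9];  Q = [1, 3, 4, 6] / [2, 5] / [7, 8]
  Insert 2 (step 9): P = [1, 2, 5, 6] / [3, 4] / [7, 8] / [9];  Q = [1, 3, 4, 6] / [2, 5] / [7, 8] / [9]
Final shape: (4, 2, 2, 1).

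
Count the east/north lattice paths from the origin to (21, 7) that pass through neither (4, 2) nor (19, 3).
Number of paths = 769530

Inclusion–exclusion. Total paths: C(28, 21) = 1184040. Through P₁: C(6, 4)·C(22, 17) = 395010. Through P₂: C(22, 19)·C(6, 2) = 23100. Since P₁ is strictly southwest of P₂, a monotone path through both must visit P₁ then P₂; paths through both = C(6, 4)·C(16, 15)·C(6, 2) = 3600. Avoid both = 1184040 − 395010 − 23100 + 3600 = 769530.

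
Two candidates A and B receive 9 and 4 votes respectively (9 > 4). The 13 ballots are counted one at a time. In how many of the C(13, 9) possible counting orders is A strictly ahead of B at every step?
Strict-lead orderings = 275

Total orderings of the 13 votes with 9 for A: C(13, 9) = 715. By the Bertrand ballot formula (Cycle Lemma / reflection principle), the number of orderings in which A is strictly ahead of B throughout is (p − q)/(p + q) · C(p + q, p) = (9 − 4)/(9 + 4) · 715 = 275.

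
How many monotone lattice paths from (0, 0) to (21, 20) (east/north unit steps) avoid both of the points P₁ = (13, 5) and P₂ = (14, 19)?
Number of paths = 258378481428

Inclusion–exclusion. Total paths: C(41, 21) = 269128937220. Through P₁: C(18, 13)·C(23, 8) = 4201010352. Through P₂: C(33, 14)·C(8, 7) = 6550473600. Since P₁ is strictly southwest of P₂, a monotone path through both must visit P₁ then P₂; paths through both = C(18, 13)·C(15, 1)·C(8, 7) = 1028160. Avoid both = 269128937220 − 4201010352 − 6550473600 + 1028160 = 258378481428.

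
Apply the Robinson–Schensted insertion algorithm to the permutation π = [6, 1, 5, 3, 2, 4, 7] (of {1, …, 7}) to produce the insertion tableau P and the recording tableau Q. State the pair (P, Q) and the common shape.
P = [1, 2, 4, 7] / [3] / [5] / [6];  Q = [1, 3, 6, 7] / [2] / [4] / [5];  common shape = (4, 1, 1, 1)

Row-insert the values π_1, π_2, … into P one at a time, bumping the leftmost entry strictly greater than the inserted value down to the next row. The recording tableau Q records, in position (i, j), the step at which that cell was added to P.
  Insert 6 (step 1): P = [6];  Q = [1]
  Insert 1 (step 2): P = [1] / [6];  Q = [1] / [2]
  Insert 5 (step 3): P = [1, 5] / [6];  Q = [1, 3] / [2]
  Insert 3 (step 4): P = [1, 3] / [5] / [6];  Q = [1, 3] / [2] / [4]
  Insert 2 (step 5): P = [1, 2] / [3] / [5] / [6];  Q = [1, 3] / [2] / [4] / [5]
  Insert 4 (step 6): P = [1, 2, 4] / [3] / [5] / [6];  Q = [1, 3, 6] / [2] / [4] / [5]
  Insert 7 (step 7): P = [1, 2, 4, 7] / [3] / [5] / [6];  Q = [1, 3, 6, 7] / [2] / [4] / [5]
Final shape: (4, 1, 1, 1).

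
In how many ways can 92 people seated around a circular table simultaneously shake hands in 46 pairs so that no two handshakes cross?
C_46 = 8740328711533173390046320

These noncrossing handshakes are counted by the Catalan number C_n = (1/(n + 1)) · C(2n, n). For n = 46: C_46 = (1/47) · C(92, 46) = 410795449442059149332177040/47 = 8740328711533173390046320.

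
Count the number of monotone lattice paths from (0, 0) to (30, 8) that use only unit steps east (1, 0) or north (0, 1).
Number of paths = 48903492

A monotone lattice path from (0, 0) to (30, 8) consists of 30 east steps and 8 north steps in some order, so it is determined by which 30 of the 38 steps are east. The count is C(38, 30) = 48903492.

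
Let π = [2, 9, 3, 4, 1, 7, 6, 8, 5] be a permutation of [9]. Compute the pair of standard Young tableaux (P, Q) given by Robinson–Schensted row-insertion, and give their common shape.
P = [1, 3, 4, 5, 8] / [2, 6] / [7] / [9];  Q = [1, 2, 4, 6, 8] / [3, 7] / [5] / [9];  common shape = (5, 2, 1, 1)

Row-insert the values π_1, π_2, … into P one at a time, bumping the leftmost entry strictly greater than the inserted value down to the next row. The recording tableau Q records, in position (i, j), the step at which that cell was added to P.
  Insert 2 (step 1): P = [2];  Q = [1]
  Insert 9 (step 2): P = [2, 9];  Q = [1, 2]
  Insert 3 (step 3): P = [2, 3] / [9];  Q = [1, 2] / [3]
  Insert 4 (step 4): P = [2, 3, 4] / [9];  Q = [1, 2, 4] / [3]
  Insert 1 (step 5): P = [1, 3, 4] / [2] / [9];  Q = [1, 2, 4] / [3] / [5]
  Insert 7 (step 6): P = [1, 3, 4, 7] / [2] / [9];  Q = [1, 2, 4, 6] / [3] / [5]
  Insert 6 (step 7): P = [1, 3, 4, 6] / [2, 7] / [9];  Q = [1, 2, 4, 6] / [3, 7] / [5]
  Insert 8 (step 8): P = [1, 3, 4, 6, 8] / [2, 7] / [9];  Q = [1, 2, 4, 6, 8] / [3, 7] / [5]
  Insert 5 (step 9): P = [1, 3, 4, 5, 8] / [2, 6] / [7] / [9];  Q = [1, 2, 4, 6, 8] / [3, 7] / [5] / [9]
Final shape: (5, 2, 1, 1).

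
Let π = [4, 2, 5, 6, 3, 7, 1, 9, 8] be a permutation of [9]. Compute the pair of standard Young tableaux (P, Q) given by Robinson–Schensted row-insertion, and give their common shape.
P = [1, 3, 6, 7, 8] / [2, 5, 9] / [4];  Q = [1, 3, 4, 6, 8] / [2, 5, 9] / [7];  common shape = (5, 3, 1)

Row-insert the values π_1, π_2, … into P one at a time, bumping the leftmost entry strictly greater than the inserted value down to the next row. The recording tableau Q records, in position (i, j), the step at which that cell was added to P.
  Insert 4 (step 1): P = [4];  Q = [1]
  Insert 2 (step 2): P = [2] / [4];  Q = [1] / [2]
  Insert 5 (step 3): P = [2, 5] / [4];  Q = [1, 3] / [2]
  Insert 6 (step 4): P = [2, 5, 6] / [4];  Q = [1, 3, 4] / [2]
  Insert 3 (step 5): P = [2, 3, 6] / [4, 5];  Q = [1, 3, 4] / [2, 5]
  Insert 7 (step 6): P = [2, 3, 6, 7] / [4, 5];  Q = [1, 3, 4, 6] / [2, 5]
  Insert 1 (step 7): P = [1, 3, 6, 7] / [2, 5] / [4];  Q = [1, 3, 4, 6] / [2, 5] / [7]
  Insert 9 (step 8): P = [1, 3, 6, 7, 9] / [2, 5] / [4];  Q = [1, 3, 4, 6, 8] / [2, 5] / [7]
  Insert 8 (step 9): P = [1, 3, 6, 7, 8] / [2, 5, 9] / [4];  Q = [1, 3, 4, 6, 8] / [2, 5, 9] / [7]
Final shape: (5, 3, 1).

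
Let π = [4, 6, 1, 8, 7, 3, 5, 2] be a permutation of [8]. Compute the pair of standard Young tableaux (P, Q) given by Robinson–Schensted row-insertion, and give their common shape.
P = [1, 2, 5] / [3, 6, 7] / [4] / [8];  Q = [1, 2, 4] / [3, 5, 7] / [6] / [8];  common shape = (3, 3, 1, 1)

Row-insert the values π_1, π_2, … into P one at a time, bumping the leftmost entry strictly greater than the inserted value down to the next row. The recording tableau Q records, in position (i, j), the step at which that cell was added to P.
  Insert 4 (step 1): P = [4];  Q = [1]
  Insert 6 (step 2): P = [4, 6];  Q = [1, 2]
  Insert 1 (step 3): P = [1, 6] / [4];  Q = [1, 2] / [3]
  Insert 8 (step 4): P = [1, 6, 8] / [4];  Q = [1, 2, 4] / [3]
  Insert 7 (step 5): P = [1, 6, 7] / [4, 8];  Q = [1, 2, 4] / [3, 5]
  Insert 3 (step 6): P = [1, 3, 7] / [4, 6] / [8];  Q = [1, 2, 4] / [3, 5] / [6]
  Insert 5 (step 7): P = [1, 3, 5] / [4, 6, 7] / [8];  Q = [1, 2, 4] / [3, 5, 7] / [6]
  Insert 2 (step 8): P = [1, 2, 5] / [3, 6, 7] / [4] / [8];  Q = [1, 2, 4] / [3, 5, 7] / [6] / [8]
Final shape: (3, 3, 1, 1).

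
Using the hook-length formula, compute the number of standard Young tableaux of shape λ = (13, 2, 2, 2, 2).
# SYT of shape (13, 2, 2, 2, 2) = 1633905

Hook-length formula: f^λ = n! / Π hook(c), product over all cells c of the Young diagram. For λ = (13, 2, 2, 2, 2), n = 21 boxes. Hook lengths by row (left-to-right, top-to-bottom): [17, 16, 11, 10, 9, 8, 7, 6, 5, 4, 3, 2, 1]; [5, 4]; [4, 3]; [3, 2]; [2, 1]. Product of hooks = 31269224448000. So f^λ = 21! / 31269224448000 = 51090942171709440000 / 31269224448000 = 1633905.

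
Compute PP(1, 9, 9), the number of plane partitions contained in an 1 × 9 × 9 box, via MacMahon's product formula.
PP(1, 9, 9) = 48620

Evaluate the triple product over i = 1..1, j = 1..9, k = 1..9. The factors are (2/1) · (3/2) · (4/3) · (5/4) · (6/5) · (7/6) · (8/7) · (9/8) · … (81 factors total). The numerators and denominators telescope so the product is an integer; carrying out the multiplication exactly gives PP(1, 9, 9) = 48620.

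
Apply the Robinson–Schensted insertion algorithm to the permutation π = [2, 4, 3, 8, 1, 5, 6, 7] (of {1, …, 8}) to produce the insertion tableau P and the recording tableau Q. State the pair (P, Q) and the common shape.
P = [1, 3, 5, 6, 7] / [2, 8] / [4];  Q = [1, 2, 4, 7, 8] / [3, 6] / [5];  common shape = (5, 2, 1)

Row-insert the values π_1, π_2, … into P one at a time, bumping the leftmost entry strictly greater than the inserted value down to the next row. The recording tableau Q records, in position (i, j), the step at which that cell was added to P.
  Insert 2 (step 1): P = [2];  Q = [1]
  Insert 4 (step 2): P = [2, 4];  Q = [1, 2]
  Insert 3 (step 3): P = [2, 3] / [4];  Q = [1, 2] / [3]
  Insert 8 (step 4): P = [2, 3, 8] / [4];  Q = [1, 2, 4] / [3]
  Insert 1 (step 5): P = [1, 3, 8] / [2] / [4];  Q = [1, 2, 4] / [3] / [5]
  Insert 5 (step 6): P = [1, 3, 5] / [2, 8] / [4];  Q = [1, 2, 4] / [3, 6] / [5]
  Insert 6 (step 7): P = [1, 3, 5, 6] / [2, 8] / [4];  Q = [1, 2, 4, 7] / [3, 6] / [5]
  Insert 7 (step 8): P = [1, 3, 5, 6, 7] / [2, 8] / [4];  Q = [1, 2, 4, 7, 8] / [3, 6] / [5]
Final shape: (5, 2, 1).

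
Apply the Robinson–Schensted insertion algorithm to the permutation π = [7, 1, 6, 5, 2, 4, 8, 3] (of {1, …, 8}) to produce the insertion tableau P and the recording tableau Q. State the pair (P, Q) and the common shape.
P = [1, 2, 3, 8] / [4] / [5] / [6] / [7];  Q = [1, 3, 6, 7] / [2] / [4] / [5] / [8];  common shape = (4, 1, 1, 1, 1)

Row-insert the values π_1, π_2, … into P one at a time, bumping the leftmost entry strictly greater than the inserted value down to the next row. The recording tableau Q records, in position (i, j), the step at which that cell was added to P.
  Insert 7 (step 1): P = [7];  Q = [1]
  Insert 1 (step 2): P = [1] / [7];  Q = [1] / [2]
  Insert 6 (step 3): P = [1, 6] / [7];  Q = [1, 3] / [2]
  Insert 5 (step 4): P = [1, 5] / [6] / [7];  Q = [1, 3] / [2] / [4]
  Insert 2 (step 5): P = [1, 2] / [5] / [6] / [7];  Q = [1, 3] / [2] / [4] / [5]
  Insert 4 (step 6): P = [1, 2, 4] / [5] / [6] / [7];  Q = [1, 3, 6] / [2] / [4] / [5]
  Insert 8 (step 7): P = [1, 2, 4, 8] / [5] / [6] / [7];  Q = [1, 3, 6, 7] / [2] / [4] / [5]
  Insert 3 (step 8): P = [1, 2, 3, 8] / [4] / [5] / [6] / [7];  Q = [1, 3, 6, 7] / [2] / [4] / [5] / [8]
Final shape: (4, 1, 1, 1, 1).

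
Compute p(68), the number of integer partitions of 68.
p(68) = 3087735

Compute p(n) via the recurrence p(n, m) = p(n, m−1) + p(n−m, m), where p(n, m) counts partitions of n with all parts ≤ m and p(n) = p(n, n). The base cases are p(0, m) = 1 and p(n, 0) = 0 for n > 0. Filling the table yields p(68) = 3087735. (Euler's pentagonal recurrence is an alternative.)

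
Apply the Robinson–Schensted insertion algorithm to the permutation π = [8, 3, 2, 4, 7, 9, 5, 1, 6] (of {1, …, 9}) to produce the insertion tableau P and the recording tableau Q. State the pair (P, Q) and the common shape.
P = [1, 4, 5, 6] / [2, 7, 9] / [3] / [8];  Q = [1, 4, 5, 6] / [2, 7, 9] / [3] / [8];  common shape = (4, 3, 1, 1)

Row-insert the values π_1, π_2, … into P one at a time, bumping the leftmost entry strictly greater than the inserted value down to the next row. The recording tableau Q records, in position (i, j), the step at which that cell was added to P.
  Insert 8 (step 1): P = [8];  Q = [1]
  Insert 3 (step 2): P = [3] / [8];  Q = [1] / [2]
  Insert 2 (step 3): P = [2] / [3] / [8];  Q = [1] / [2] / [3]
  Insert 4 (step 4): P = [2, 4] / [3] / [8];  Q = [1, 4] / [2] / [3]
  Insert 7 (step 5): P = [2, 4, 7] / [3] / [8];  Q = [1, 4, 5] / [2] / [3]
  Insert 9 (step 6): P = [2, 4, 7, 9] / [3] / [8];  Q = [1, 4, 5, 6] / [2] / [3]
  Insert 5 (step 7): P = [2, 4, 5, 9] / [3, 7] / [8];  Q = [1, 4, 5, 6] / [2, 7] / [3]
  Insert 1 (step 8): P = [1, 4, 5, 9] / [2, 7] / [3] / [8];  Q = [1, 4, 5, 6] / [2, 7] / [3] / [8]
  Insert 6 (step 9): P = [1, 4, 5, 6] / [2, 7, 9] / [3] / [8];  Q = [1, 4, 5, 6] / [2, 7, 9] / [3] / [8]
Final shape: (4, 3, 1, 1).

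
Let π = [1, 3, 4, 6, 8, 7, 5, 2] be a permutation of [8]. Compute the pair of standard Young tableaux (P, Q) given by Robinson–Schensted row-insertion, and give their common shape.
P = [1, 2, 4, 5, 7] / [3] / [6] / [8];  Q = [1, 2, 3, 4, 5] / [6] / [7] / [8];  common shape = (5, 1, 1, 1)

Row-insert the values π_1, π_2, … into P one at a time, bumping the leftmost entry strictly greater than the inserted value down to the next row. The recording tableau Q records, in position (i, j), the step at which that cell was added to P.
  Insert 1 (step 1): P = [1];  Q = [1]
  Insert 3 (step 2): P = [1, 3];  Q = [1, 2]
  Insert 4 (step 3): P = [1, 3, 4];  Q = [1, 2, 3]
  Insert 6 (step 4): P = [1, 3, 4, 6];  Q = [1, 2, 3, 4]
  Insert 8 (step 5): P = [1, 3, 4, 6, 8];  Q = [1, 2, 3, 4, 5]
  Insert 7 (step 6): P = [1, 3, 4, 6, 7] / [8];  Q = [1, 2, 3, 4, 5] / [6]
  Insert 5 (step 7): P = [1, 3, 4, 5, 7] / [6] / [8];  Q = [1, 2, 3, 4, 5] / [6] / [7]
  Insert 2 (step 8): P = [1, 2, 4, 5, 7] / [3] / [6] / [8];  Q = [1, 2, 3, 4, 5] / [6] / [7] / [8]
Final shape: (5, 1, 1, 1).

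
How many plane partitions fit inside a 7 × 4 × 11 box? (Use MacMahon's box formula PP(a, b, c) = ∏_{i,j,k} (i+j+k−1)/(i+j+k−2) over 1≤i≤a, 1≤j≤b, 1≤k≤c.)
PP(7, 4, 11) = 418241323113120

Evaluate the triple product over i = 1..7, j = 1..4, k = 1..11. The factors are (2/1) · (3/2) · (4/3) · (5/4) · (6/5) · (7/6) · (8/7) · (9/8) · … (308 factors total). The numerators and denominators telescope so the product is an integer; carrying out the multiplication exactly gives PP(7, 4, 11) = 418241323113120.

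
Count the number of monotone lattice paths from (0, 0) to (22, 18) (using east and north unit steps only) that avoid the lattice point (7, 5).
Number of paths = 83726071080

Total paths from (0, 0) to (22, 18): C(40, 22) = 113380261800. Paths through (7, 5): (paths (0, 0) → (7, 5)) × (paths (7, 5) → (22, 18)) = C(12, 7) · C(28, 15) = 792 · 37442160 = 29654190720. Avoidance count = 113380261800 − 29654190720 = 83726071080.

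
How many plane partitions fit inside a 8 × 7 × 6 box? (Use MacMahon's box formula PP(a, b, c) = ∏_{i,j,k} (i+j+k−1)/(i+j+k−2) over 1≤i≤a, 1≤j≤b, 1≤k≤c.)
PP(8, 7, 6) = 19702998159210080

Evaluate the triple product over i = 1..8, j = 1..7, k = 1..6. The factors are (2/1) · (3/2) · (4/3) · (5/4) · (6/5) · (7/6) · (3/2) · (4/3) · … (336 factors total). The numerators and denominators telescope so the product is an integer; carrying out the multiplication exactly gives PP(8, 7, 6) = 19702998159210080.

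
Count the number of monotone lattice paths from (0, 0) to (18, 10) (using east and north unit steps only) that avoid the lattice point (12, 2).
Number of paths = 12849837

Total paths from (0, 0) to (18, 10): C(28, 18) = 13123110. Paths through (12, 2): (paths (0, 0) → (12, 2)) × (paths (12, 2) → (18, 10)) = C(14, 12) · C(14, 6) = 91 · 3003 = 273273. Avoidance count = 13123110 − 273273 = 12849837.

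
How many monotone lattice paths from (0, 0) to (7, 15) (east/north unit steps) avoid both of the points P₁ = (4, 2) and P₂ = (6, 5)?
Number of paths = 158712

Inclusion–exclusion. Total paths: C(22, 7) = 170544. Through P₁: C(6, 4)·C(16, 3) = 8400. Through P₂: C(11, 6)·C(11, 1) = 5082. Since P₁ is strictly southwest of P₂, a monotone path through both must visit P₁ then P₂; paths through both = C(6, 4)·C(5, 2)·C(11, 1) = 1650. Avoid both = 170544 − 8400 − 5082 + 1650 = 158712.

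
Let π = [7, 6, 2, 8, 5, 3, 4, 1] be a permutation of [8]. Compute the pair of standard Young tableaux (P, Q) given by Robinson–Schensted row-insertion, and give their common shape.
P = [1, 3, 4] / [2, 8] / [5] / [6] / [7];  Q = [1, 4, 7] / [2, 5] / [3] / [6] / [8];  common shape = (3, 2, 1, 1, 1)

Row-insert the values π_1, π_2, … into P one at a time, bumping the leftmost entry strictly greater than the inserted value down to the next row. The recording tableau Q records, in position (i, j), the step at which that cell was added to P.
  Insert 7 (step 1): P = [7];  Q = [1]
  Insert 6 (step 2): P = [6] / [7];  Q = [1] / [2]
  Insert 2 (step 3): P = [2] / [6] / [7];  Q = [1] / [2] / [3]
  Insert 8 (step 4): P = [2, 8] / [6] / [7];  Q = [1, 4] / [2] / [3]
  Insert 5 (step 5): P = [2, 5] / [6, 8] / [7];  Q = [1, 4] / [2, 5] / [3]
  Insert 3 (step 6): P = [2, 3] / [5, 8] / [6] / [7];  Q = [1, 4] / [2, 5] / [3] / [6]
  Insert 4 (step 7): P = [2, 3, 4] / [5, 8] / [6] / [7];  Q = [1, 4, 7] / [2, 5] / [3] / [6]
  Insert 1 (step 8): P = [1, 3, 4] / [2, 8] / [5] / [6] / [7];  Q = [1, 4, 7] / [2, 5] / [3] / [6] / [8]
Final shape: (3, 2, 1, 1, 1).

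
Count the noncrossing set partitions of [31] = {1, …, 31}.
C_31 = 14544636039226909

These noncrossing partitions are counted by the Catalan number C_n = (1/(n + 1)) · C(2n, n). For n = 31: C_31 = (1/32) · C(62, 31) = 465428353255261088/32 = 14544636039226909.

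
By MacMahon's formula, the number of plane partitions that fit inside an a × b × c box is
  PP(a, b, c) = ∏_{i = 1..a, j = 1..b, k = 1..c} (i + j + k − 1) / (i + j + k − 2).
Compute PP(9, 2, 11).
PP(9, 2, 11) = 4936848280

Evaluate the triple product over i = 1..9, j = 1..2, k = 1..11. The factors are (2/1) · (3/2) · (4/3) · (5/4) · (6/5) · (7/6) · (8/7) · (9/8) · … (198 factors total). The numerators and denominators telescope so the product is an integer; carrying out the multiplication exactly gives PP(9, 2, 11) = 4936848280.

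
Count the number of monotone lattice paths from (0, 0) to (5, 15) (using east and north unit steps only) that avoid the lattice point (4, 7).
Number of paths = 12534

Total paths from (0, 0) to (5, 15): C(20, 5) = 15504. Paths through (4, 7): (paths (0, 0) → (4, 7)) × (paths (4, 7) → (5, 15)) = C(11, 4) · C(9, 1) = 330 · 9 = 2970. Avoidance count = 15504 − 2970 = 12534.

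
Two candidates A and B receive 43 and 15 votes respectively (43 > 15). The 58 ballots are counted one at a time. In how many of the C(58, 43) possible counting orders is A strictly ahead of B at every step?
Strict-lead orderings = 14363336766240

Total orderings of the 58 votes with 43 for A: C(58, 43) = 29752626158640. By the Bertrand ballot formula (Cycle Lemma / reflection principle), the number of orderings in which A is strictly ahead of B throughout is (p − q)/(p + q) · C(p + q, p) = (43 − 15)/(43 + 15) · 29752626158640 = 14363336766240.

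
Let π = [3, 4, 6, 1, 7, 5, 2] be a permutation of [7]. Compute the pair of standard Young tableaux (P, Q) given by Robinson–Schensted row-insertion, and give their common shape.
P = [1, 2, 5, 7] / [3, 4] / [6];  Q = [1, 2, 3, 5] / [4, 6] / [7];  common shape = (4, 2, 1)

Row-insert the values π_1, π_2, … into P one at a time, bumping the leftmost entry strictly greater than the inserted value down to the next row. The recording tableau Q records, in position (i, j), the step at which that cell was added to P.
  Insert 3 (step 1): P = [3];  Q = [1]
  Insert 4 (step 2): P = [3, 4];  Q = [1, 2]
  Insert 6 (step 3): P = [3, 4, 6];  Q = [1, 2, 3]
  Insert 1 (step 4): P = [1, 4, 6] / [3];  Q = [1, 2, 3] / [4]
  Insert 7 (step 5): P = [1, 4, 6, 7] / [3];  Q = [1, 2, 3, 5] / [4]
  Insert 5 (step 6): P = [1, 4, 5, 7] / [3, 6];  Q = [1, 2, 3, 5] / [4, 6]
  Insert 2 (step 7): P = [1, 2, 5, 7] / [3, 4] / [6];  Q = [1, 2, 3, 5] / [4, 6] / [7]
Final shape: (4, 2, 1).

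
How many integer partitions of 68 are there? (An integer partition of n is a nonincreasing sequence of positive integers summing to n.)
p(68) = 3087735

Compute p(n) via the recurrence p(n, m) = p(n, m−1) + p(n−m, m), where p(n, m) counts partitions of n with all parts ≤ m and p(n) = p(n, n). The base cases are p(0, m) = 1 and p(n, 0) = 0 for n > 0. Filling the table yields p(68) = 3087735. (Euler's pentagonal recurrence is an alternative.)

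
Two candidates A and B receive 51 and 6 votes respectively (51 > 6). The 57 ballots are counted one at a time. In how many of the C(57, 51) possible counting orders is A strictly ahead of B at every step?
Strict-lead orderings = 28648620

Total orderings of the 57 votes with 51 for A: C(57, 51) = 36288252. By the Bertrand ballot formula (Cycle Lemma / reflection principle), the number of orderings in which A is strictly ahead of B throughout is (p − q)/(p + q) · C(p + q, p) = (51 − 6)/(51 + 6) · 36288252 = 28648620.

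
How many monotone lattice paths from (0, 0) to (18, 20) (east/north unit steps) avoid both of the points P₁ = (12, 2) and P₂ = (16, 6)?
Number of paths = 33557563214

Inclusion–exclusion. Total paths: C(38, 18) = 33578000610. Through P₁: C(14, 12)·C(24, 6) = 12248236. Through P₂: C(22, 16)·C(16, 2) = 8953560. Since P₁ is strictly southwest of P₂, a monotone path through both must visit P₁ then P₂; paths through both = C(14, 12)·C(8, 4)·C(16, 2) = 764400. Avoid both = 33578000610 − 12248236 − 8953560 + 764400 = 33557563214.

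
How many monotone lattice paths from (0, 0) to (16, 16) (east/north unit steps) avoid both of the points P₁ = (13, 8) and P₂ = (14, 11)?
Number of paths = 490992300

Inclusion–exclusion. Total paths: C(32, 16) = 601080390. Through P₁: C(21, 13)·C(11, 3) = 33575850. Through P₂: C(25, 14)·C(7, 2) = 93605400. Since P₁ is strictly southwest of P₂, a monotone path through both must visit P₁ then P₂; paths through both = C(21, 13)·C(4, 1)·C(7, 2) = 17093160. Avoid both = 601080390 − 33575850 − 93605400 + 17093160 = 490992300.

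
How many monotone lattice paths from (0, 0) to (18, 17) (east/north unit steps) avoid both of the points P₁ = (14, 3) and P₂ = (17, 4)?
Number of paths = 4535441140

Inclusion–exclusion. Total paths: C(35, 18) = 4537567650. Through P₁: C(17, 14)·C(18, 4) = 2080800. Through P₂: C(21, 17)·C(14, 1) = 83790. Since P₁ is strictly southwest of P₂, a monotone path through both must visit P₁ then P₂; paths through both = C(17, 14)·C(4, 3)·C(14, 1) = 38080. Avoid both = 4537567650 − 2080800 − 83790 + 38080 = 4535441140.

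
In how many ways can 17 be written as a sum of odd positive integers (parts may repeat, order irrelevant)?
p_odd(17) = 38

Enumerate partitions using only odd parts via the recurrence o(n, m) = o(n, m−2) + o(n−m, m) over odd m, starting from the largest odd part ≤ n. This gives p_odd(17) = 38. (Euler's theorem: equals the count of distinct-part partitions.)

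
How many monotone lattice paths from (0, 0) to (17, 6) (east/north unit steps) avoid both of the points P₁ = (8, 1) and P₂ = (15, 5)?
Number of paths = 45327

Inclusion–exclusion. Total paths: C(23, 17) = 100947. Through P₁: C(9, 8)·C(14, 9) = 18018. Through P₂: C(20, 15)·C(3, 2) = 46512. Since P₁ is strictly southwest of P₂, a monotone path through both must visit P₁ then P₂; paths through both = C(9, 8)·C(11, 7)·C(3, 2) = 8910. Avoid both = 100947 − 18018 − 46512 + 8910 = 45327.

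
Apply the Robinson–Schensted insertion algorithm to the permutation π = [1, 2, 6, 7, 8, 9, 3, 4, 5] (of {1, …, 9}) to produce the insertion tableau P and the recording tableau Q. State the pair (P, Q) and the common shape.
P = [1, 2, 3, 4, 5, 9] / [6, 7, 8];  Q = [1, 2, 3, 4, 5, 6] / [7, 8, 9];  common shape = (6, 3)

Row-insert the values π_1, π_2, … into P one at a time, bumping the leftmost entry strictly greater than the inserted value down to the next row. The recording tableau Q records, in position (i, j), the step at which that cell was added to P.
  Insert 1 (step 1): P = [1];  Q = [1]
  Insert 2 (step 2): P = [1, 2];  Q = [1, 2]
  Insert 6 (step 3): P = [1, 2, 6];  Q = [1, 2, 3]
  Insert 7 (step 4): P = [1, 2, 6, 7];  Q = [1, 2, 3, 4]
  Insert 8 (step 5): P = [1, 2, 6, 7, 8];  Q = [1, 2, 3, 4, 5]
  Insert 9 (step 6): P = [1, 2, 6, 7, 8, 9];  Q = [1, 2, 3, 4, 5, 6]
  Insert 3 (step 7): P = [1, 2, 3, 7, 8, 9] / [6];  Q = [1, 2, 3, 4, 5, 6] / [7]
  Insert 4 (step 8): P = [1, 2, 3, 4, 8, 9] / [6, 7];  Q = [1, 2, 3, 4, 5, 6] / [7, 8]
  Insert 5 (step 9): P = [1, 2, 3, 4, 5, 9] / [6, 7, 8];  Q = [1, 2, 3, 4, 5, 6] / [7, 8, 9]
Final shape: (6, 3).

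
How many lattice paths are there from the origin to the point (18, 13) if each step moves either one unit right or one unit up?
Number of paths = 206253075

A monotone lattice path from (0, 0) to (18, 13) consists of 18 east steps and 13 north steps in some order, so it is determined by which 18 of the 31 steps are east. The count is C(31, 18) = 206253075.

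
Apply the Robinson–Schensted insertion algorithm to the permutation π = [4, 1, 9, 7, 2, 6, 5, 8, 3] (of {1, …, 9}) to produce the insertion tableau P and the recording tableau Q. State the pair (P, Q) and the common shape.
P = [1, 2, 3, 8] / [4, 5] / [6] / [7] / [9];  Q = [1, 3, 6, 8] / [2, 4] / [5] / [7] / [9];  common shape = (4, 2, 1, 1, 1)

Row-insert the values π_1, π_2, … into P one at a time, bumping the leftmost entry strictly greater than the inserted value down to the next row. The recording tableau Q records, in position (i, j), the step at which that cell was added to P.
  Insert 4 (step 1): P = [4];  Q = [1]
  Insert 1 (step 2): P = [1] / [4];  Q = [1] / [2]
  Insert 9 (step 3): P = [1, 9] / [4];  Q = [1, 3] / [2]
  Insert 7 (step 4): P = [1, 7] / [4, 9];  Q = [1, 3] / [2, 4]
  Insert 2 (step 5): P = [1, 2] / [4, 7] / [9];  Q = [1, 3] / [2, 4] / [5]
  Insert 6 (step 6): P = [1, 2, 6] / [4, 7] / [9];  Q = [1, 3, 6] / [2, 4] / [5]
  Insert 5 (step 7): P = [1, 2, 5] / [4, 6] / [7] / [9];  Q = [1, 3, 6] / [2, 4] / [5] / [7]
  Insert 8 (step 8): P = [1, 2, 5, 8] / [4, 6] / [7] / [9];  Q = [1, 3, 6, 8] / [2, 4] / [5] / [7]
  Insert 3 (step 9): P = [1, 2, 3, 8] / [4, 5] / [6] / [7] / [9];  Q = [1, 3, 6, 8] / [2, 4] / [5] / [7] / [9]
Final shape: (4, 2, 1, 1, 1).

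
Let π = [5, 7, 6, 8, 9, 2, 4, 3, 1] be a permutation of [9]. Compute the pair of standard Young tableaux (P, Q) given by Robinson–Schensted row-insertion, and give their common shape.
P = [1, 3, 8, 9] / [2, 6] / [4] / [5] / [7];  Q = [1, 2, 4, 5] / [3, 7] / [6] / [8] / [9];  common shape = (4, 2, 1, 1, 1)

Row-insert the values π_1, π_2, … into P one at a time, bumping the leftmost entry strictly greater than the inserted value down to the next row. The recording tableau Q records, in position (i, j), the step at which that cell was added to P.
  Insert 5 (step 1): P = [5];  Q = [1]
  Insert 7 (step 2): P = [5, 7];  Q = [1, 2]
  Insert 6 (step 3): P = [5, 6] / [7];  Q = [1, 2] / [3]
  Insert 8 (step 4): P = [5, 6, 8] / [7];  Q = [1, 2, 4] / [3]
  Insert 9 (step 5): P = [5, 6, 8, 9] / [7];  Q = [1, 2, 4, 5] / [3]
  Insert 2 (step 6): P = [2, 6, 8, 9] / [5] / [7];  Q = [1, 2, 4, 5] / [3] / [6]
  Insert 4 (step 7): P = [2, 4, 8, 9] / [5, 6] / [7];  Q = [1, 2, 4, 5] / [3, 7] / [6]
  Insert 3 (step 8): P = [2, 3, 8, 9] / [4, 6] / [5] / [7];  Q = [1, 2, 4, 5] / [3, 7] / [6] / [8]
  Insert 1 (step 9): P = [1, 3, 8, 9] / [2, 6] / [4] / [5] / [7];  Q = [1, 2, 4, 5] / [3, 7] / [6] / [8] / [9]
Final shape: (4, 2, 1, 1, 1).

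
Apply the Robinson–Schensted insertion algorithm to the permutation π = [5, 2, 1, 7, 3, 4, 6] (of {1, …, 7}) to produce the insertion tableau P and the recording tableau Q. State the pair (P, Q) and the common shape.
P = [1, 3, 4, 6] / [2, 7] / [5];  Q = [1, 4, 6, 7] / [2, 5] / [3];  common shape = (4, 2, 1)

Row-insert the values π_1, π_2, … into P one at a time, bumping the leftmost entry strictly greater than the inserted value down to the next row. The recording tableau Q records, in position (i, j), the step at which that cell was added to P.
  Insert 5 (step 1): P = [5];  Q = [1]
  Insert 2 (step 2): P = [2] / [5];  Q = [1] / [2]
  Insert 1 (step 3): P = [1] / [2] / [5];  Q = [1] / [2] / [3]
  Insert 7 (step 4): P = [1, 7] / [2] / [5];  Q = [1, 4] / [2] / [3]
  Insert 3 (step 5): P = [1, 3] / [2, 7] / [5];  Q = [1, 4] / [2, 5] / [3]
  Insert 4 (step 6): P = [1, 3, 4] / [2, 7] / [5];  Q = [1, 4, 6] / [2, 5] / [3]
  Insert 6 (step 7): P = [1, 3, 4, 6] / [2, 7] / [5];  Q = [1, 4, 6, 7] / [2, 5] / [3]
Final shape: (4, 2, 1).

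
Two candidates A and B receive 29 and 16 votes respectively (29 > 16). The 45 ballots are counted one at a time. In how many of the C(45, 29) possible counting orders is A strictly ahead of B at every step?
Strict-lead orderings = 186803188858

Total orderings of the 45 votes with 29 for A: C(45, 29) = 646626422970. By the Bertrand ballot formula (Cycle Lemma / reflection principle), the number of orderings in which A is strictly ahead of B throughout is (p − q)/(p + q) · C(p + q, p) = (29 − 16)/(29 + 16) · 646626422970 = 186803188858.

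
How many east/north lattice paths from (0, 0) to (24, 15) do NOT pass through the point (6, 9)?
Number of paths = 24467187680

Total paths from (0, 0) to (24, 15): C(39, 24) = 25140840660. Paths through (6, 9): (paths (0, 0) → (6, 9)) × (paths (6, 9) → (24, 15)) = C(15, 6) · C(24, 18) = 5005 · 134596 = 673652980. Avoidance count = 25140840660 − 673652980 = 24467187680.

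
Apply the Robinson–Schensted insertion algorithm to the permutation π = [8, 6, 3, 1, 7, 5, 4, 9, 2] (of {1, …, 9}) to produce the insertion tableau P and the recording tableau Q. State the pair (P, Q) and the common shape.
P = [1, 2, 9] / [3, 4] / [5, 7] / [6] / [8];  Q = [1, 5, 8] / [2, 6] / [3, 7] / [4] / [9];  common shape = (3, 2, 2, 1, 1)

Row-insert the values π_1, π_2, … into P one at a time, bumping the leftmost entry strictly greater than the inserted value down to the next row. The recording tableau Q records, in position (i, j), the step at which that cell was added to P.
  Insert 8 (step 1): P = [8];  Q = [1]
  Insert 6 (step 2): P = [6] / [8];  Q = [1] / [2]
  Insert 3 (step 3): P = [3] / [6] / [8];  Q = [1] / [2] / [3]
  Insert 1 (step 4): P = [1] / [3] / [6] / [8];  Q = [1] / [2] / [3] / [4]
  Insert 7 (step 5): P = [1, 7] / [3] / [6] / [8];  Q = [1, 5] / [2] / [3] / [4]
  Insert 5 (step 6): P = [1, 5] / [3, 7] / [6] / [8];  Q = [1, 5] / [2, 6] / [3] / [4]
  Insert 4 (step 7): P = [1, 4] / [3, 5] / [6, 7] / [8];  Q = [1, 5] / [2, 6] / [3, 7] / [4]
  Insert 9 (step 8): P = [1, 4, 9] / [3, 5] / [6, 7] / [8];  Q = [1, 5, 8] / [2, 6] / [3, 7] / [4]
  Insert 2 (step 9): P = [1, 2, 9] / [3, 4] / [5, 7] / [6] / [8];  Q = [1, 5, 8] / [2, 6] / [3, 7] / [4] / [9]
Final shape: (3, 2, 2, 1, 1).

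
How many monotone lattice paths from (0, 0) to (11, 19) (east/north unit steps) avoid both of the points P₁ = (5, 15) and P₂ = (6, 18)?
Number of paths = 50935980

Inclusion–exclusion. Total paths: C(30, 11) = 54627300. Through P₁: C(20, 5)·C(10, 6) = 3255840. Through P₂: C(24, 6)·C(6, 5) = 807576. Since P₁ is strictly southwest of P₂, a monotone path through both must visit P₁ then P₂; paths through both = C(20, 5)·C(4, 1)·C(6, 5) = 372096. Avoid both = 54627300 − 3255840 − 807576 + 372096 = 50935980.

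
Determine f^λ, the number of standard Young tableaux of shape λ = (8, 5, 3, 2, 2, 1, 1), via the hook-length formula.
# SYT of shape (8, 5, 3, 2, 2, 1, 1) = 4040613720

Hook-length formula: f^λ = n! / Π hook(c), product over all cells c of the Young diagram. For λ = (8, 5, 3, 2, 2, 1, 1), n = 22 boxes. Hook lengths by row (left-to-right, top-to-bottom): [14, 11, 8, 6, 5, 3, 2, 1]; [10, 7, 4, 2, 1]; [7, 4, 1]; [5, 2]; [4, 1]; [2]; [1]. Product of hooks = 278175744000. So f^λ = 22! / 278175744000 = 1124000727777607680000 / 278175744000 = 4040613720.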